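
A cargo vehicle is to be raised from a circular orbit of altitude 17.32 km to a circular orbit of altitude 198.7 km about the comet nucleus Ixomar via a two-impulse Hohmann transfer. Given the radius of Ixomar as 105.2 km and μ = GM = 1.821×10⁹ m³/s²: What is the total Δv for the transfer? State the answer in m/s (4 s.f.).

Δv_total ≈ 42.37 m/s

r₁ = 105.2 + 17.32 = 122.52 km = 1.2252×10⁵ m.
r₂ = 105.2 + 198.7 = 303.90 km = 3.0390×10⁵ m.
Transfer ellipse a_t = (r₁ + r₂)/2 = 2.132×10⁵ m.
At r₁: circular v_c1 = √(μ/r₁) = 121.9 m/s; transfer-periapsis v_p = √[μ(2/r₁ − 1/a_t)] = 145.6 m/s.
Δv₁ = v_p − v_c1 = 23.64 m/s.
At r₂: circular v_c2 = √(μ/r₂) = 77.41 m/s; transfer-apoapsis v_a = √[μ(2/r₂ − 1/a_t)] = 58.68 m/s.
Δv₂ = v_c2 − v_a = 18.73 m/s.
Total Δv = Δv₁ + Δv₂ = 42.37 m/s.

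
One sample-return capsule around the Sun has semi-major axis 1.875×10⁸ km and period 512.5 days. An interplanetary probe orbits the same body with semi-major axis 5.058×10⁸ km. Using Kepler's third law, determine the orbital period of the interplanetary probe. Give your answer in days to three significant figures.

T₂ ≈ 2270 days

Kepler's third law: T² ∝ a³, so T₂ = T₁ (a₂/a₁)^(3/2).
a₂/a₁ = 2.698, (a₂/a₁)^(3/2) = 4.431.
T₂ = 512.5 × 4.431 = 2271 days.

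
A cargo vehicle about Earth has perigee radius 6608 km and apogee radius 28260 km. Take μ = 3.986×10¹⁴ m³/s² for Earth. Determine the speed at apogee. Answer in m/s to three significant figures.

Semi-major axis a = (r_p + r_a)/2 = 17434 km = 1.743×10⁷ m.
Vis-viva: v² = μ(2/r − 1/a) = 3.986×10¹⁴ × (7.077×10⁻⁸ − 5.736×10⁻⁸) = 5.346×10⁶ m²/s².
v = 2312 m/s.

v ≈ 2310 m/s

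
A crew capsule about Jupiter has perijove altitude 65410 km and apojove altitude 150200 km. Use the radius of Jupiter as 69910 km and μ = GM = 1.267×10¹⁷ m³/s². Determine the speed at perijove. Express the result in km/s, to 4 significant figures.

v ≈ 34.05 km/s

r_p = 69910 + 65410 = 135320 km = 1.3532×10⁸ m.
r_a = 69910 + 150200 = 220110 km = 2.2011×10⁸ m.
Semi-major axis a = (r_p + r_a)/2 = 1.7772×10⁵ km = 1.777×10⁸ m.
Vis-viva: v² = μ(2/r − 1/a) = 1.267×10¹⁷ × (1.478×10⁻⁸ − 5.627×10⁻⁹) = 1.160×10⁹ m²/s².
v = 34050 m/s = 34.05 km/s.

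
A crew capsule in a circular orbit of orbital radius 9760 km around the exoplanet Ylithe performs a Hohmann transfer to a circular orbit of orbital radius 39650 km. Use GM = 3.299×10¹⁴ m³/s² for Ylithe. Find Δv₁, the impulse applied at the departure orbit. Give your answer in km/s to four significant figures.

Δv ≈ 1.552 km/s

r₁ = 9760 km = 9.760×10⁶ m.
r₂ = 39650 km = 3.965×10⁷ m.
Transfer ellipse a_t = (r₁ + r₂)/2 = 2.470×10⁷ m.
At r₁: circular v_c1 = √(μ/r₁) = 5814 m/s; transfer-periapsis v_p = √[μ(2/r₁ − 1/a_t)] = 7365 m/s.
Δv₁ = v_p − v_c1 = 1552 m/s.
= 1.552 km/s.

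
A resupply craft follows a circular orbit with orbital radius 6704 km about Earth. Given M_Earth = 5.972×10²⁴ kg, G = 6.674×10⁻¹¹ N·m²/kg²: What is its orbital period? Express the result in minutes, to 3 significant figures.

μ = GM = 6.674×10⁻¹¹ × 5.972×10²⁴ = 3.986×10¹⁴ m³/s².
r = 6704 km = 6.704×10⁶ m.
Kepler's third law: T = 2π√(r³/μ) = 2π√((6.704×10⁶)³ / 3.986×10¹⁴).
r³/μ = 7.560×10⁵ s², so T = 2π × 8.695×10² = 5.463×10³ s.
Converting: 5.463×10³ s ÷ 60.00 = 91.05 minutes.

T ≈ 91.0 minutes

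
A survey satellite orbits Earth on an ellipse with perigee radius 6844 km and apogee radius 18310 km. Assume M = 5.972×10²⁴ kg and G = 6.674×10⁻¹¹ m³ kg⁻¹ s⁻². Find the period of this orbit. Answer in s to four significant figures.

μ = GM = 6.674×10⁻¹¹ × 5.972×10²⁴ = 3.986×10¹⁴ m³/s².
Semi-major axis a = (r_p + r_a)/2 = (6844.0 + 18310)/2 = 12577 km = 1.258×10⁷ m.
By Kepler's third law T = 2π√(a³/μ) = 2π × 2.234×10³ = 1.404×10⁴ s.

T ≈ 14040 s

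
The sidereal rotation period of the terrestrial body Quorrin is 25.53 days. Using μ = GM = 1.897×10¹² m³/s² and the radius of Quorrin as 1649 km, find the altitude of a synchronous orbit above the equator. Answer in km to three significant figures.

h_sync ≈ 60000 km

T = 25.53 days = 2.206×10⁶ s.
A synchronous orbit has period T, so by Kepler's third law a = (μT²/4π²)^(1/3).
μT²/4π² = 1.897×10¹² × (2.206×10⁶)² / 39.48 = 2.338×10²³ m³.
a = 6.160×10⁷ m = 61604 km.
Altitude h = a − R = 61604 − 1649 = 59955 km.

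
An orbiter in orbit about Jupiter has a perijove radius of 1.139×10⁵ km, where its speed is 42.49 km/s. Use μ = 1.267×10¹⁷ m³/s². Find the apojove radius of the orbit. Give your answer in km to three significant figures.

r_p = 1.139×10⁸ m.
Specific energy ε = v²/2 − μ/r = -2.097×10⁸ J/kg, so a = −μ/(2ε) = 3.021×10⁸ m.
The apsides satisfy r_p + r_a = 2a, so the apojove radius is 2a − r_p = 4.904×10⁸ m = 4.9036×10⁵ km.

apojove radius ≈ 4.90×10⁵ km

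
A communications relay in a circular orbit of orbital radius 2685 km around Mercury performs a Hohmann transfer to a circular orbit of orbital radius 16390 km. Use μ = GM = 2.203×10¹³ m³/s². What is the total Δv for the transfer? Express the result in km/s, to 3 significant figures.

Δv_total ≈ 1.43 km/s

r₁ = 2685 km = 2.685×10⁶ m.
r₂ = 16390 km = 1.639×10⁷ m.
Transfer ellipse a_t = (r₁ + r₂)/2 = 9.538×10⁶ m.
At r₁: circular v_c1 = √(μ/r₁) = 2864 m/s; transfer-periherm v_p = √[μ(2/r₁ − 1/a_t)] = 3755 m/s.
Δv₁ = v_p − v_c1 = 890.6 m/s.
At r₂: circular v_c2 = √(μ/r₂) = 1159 m/s; transfer-apoherm v_a = √[μ(2/r₂ − 1/a_t)] = 615.1 m/s.
Δv₂ = v_c2 − v_a = 544.2 m/s.
Total Δv = Δv₁ + Δv₂ = 1435 m/s = 1.435 km/s.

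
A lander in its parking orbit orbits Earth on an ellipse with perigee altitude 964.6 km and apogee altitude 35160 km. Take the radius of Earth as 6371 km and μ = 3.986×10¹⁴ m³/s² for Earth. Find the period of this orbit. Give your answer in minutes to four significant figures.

T ≈ 633.5 minutes

r_p = 6371 + 964.6 = 7335.6 km = 7.3356×10⁶ m.
r_a = 6371 + 35160 = 41531 km = 4.1531×10⁷ m.
Semi-major axis a = (r_p + r_a)/2 = (7335.6 + 41531)/2 = 24433 km = 2.443×10⁷ m.
By Kepler's third law T = 2π√(a³/μ) = 2π × 6.049×10³ = 3.801×10⁴ s.
= 633.5 minutes.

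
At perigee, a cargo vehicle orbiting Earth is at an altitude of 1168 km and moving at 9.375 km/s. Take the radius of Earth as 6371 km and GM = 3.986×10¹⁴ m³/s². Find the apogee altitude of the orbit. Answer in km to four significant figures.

r_p = 6371 + 1168 = 7539.0 km = 7.539×10⁶ m.
Specific energy ε = v²/2 − μ/r = -8.926×10⁶ J/kg, so a = −μ/(2ε) = 2.233×10⁷ m.
The apsides satisfy r_p + r_a = 2a, so the apogee radius is 2a − r_p = 3.711×10⁷ m = 37115 km.
Apogee altitude = 37115 − 6371 = 30744 km.

apogee altitude ≈ 30740 km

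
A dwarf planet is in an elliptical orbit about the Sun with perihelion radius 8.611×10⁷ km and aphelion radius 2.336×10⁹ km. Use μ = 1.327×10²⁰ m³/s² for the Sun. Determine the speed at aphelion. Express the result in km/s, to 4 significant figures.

v ≈ 2.010 km/s

Semi-major axis a = (r_p + r_a)/2 = 1.2111×10⁹ km = 1.211×10¹² m.
Vis-viva: v² = μ(2/r − 1/a) = 1.327×10²⁰ × (8.562×10⁻¹³ − 8.257×10⁻¹³) = 4.039×10⁶ m²/s².
v = 2010 m/s = 2.010 km/s.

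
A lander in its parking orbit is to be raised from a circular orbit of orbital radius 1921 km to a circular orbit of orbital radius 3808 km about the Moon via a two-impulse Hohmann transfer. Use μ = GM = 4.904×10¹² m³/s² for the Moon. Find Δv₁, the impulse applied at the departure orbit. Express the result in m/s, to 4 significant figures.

Δv ≈ 244.4 m/s

r₁ = 1921 km = 1.921×10⁶ m.
r₂ = 3808 km = 3.808×10⁶ m.
Transfer ellipse a_t = (r₁ + r₂)/2 = 2.864×10⁶ m.
At r₁: circular v_c1 = √(μ/r₁) = 1598 m/s; transfer-perilune v_p = √[μ(2/r₁ − 1/a_t)] = 1842 m/s.
Δv₁ = v_p − v_c1 = 244.4 m/s.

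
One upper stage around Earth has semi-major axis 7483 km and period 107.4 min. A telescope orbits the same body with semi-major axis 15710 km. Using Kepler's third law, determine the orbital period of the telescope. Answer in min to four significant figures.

T₂ ≈ 326.7 min

Kepler's third law: T² ∝ a³, so T₂ = T₁ (a₂/a₁)^(3/2).
a₂/a₁ = 2.099, (a₂/a₁)^(3/2) = 3.042.
T₂ = 107.4 × 3.042 = 326.7 min.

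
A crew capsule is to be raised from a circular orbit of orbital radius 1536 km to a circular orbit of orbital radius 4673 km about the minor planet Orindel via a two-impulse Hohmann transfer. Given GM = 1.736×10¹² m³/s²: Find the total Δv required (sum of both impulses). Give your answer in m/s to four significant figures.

Δv_total ≈ 422.0 m/s

r₁ = 1536 km = 1.536×10⁶ m.
r₂ = 4673 km = 4.673×10⁶ m.
Transfer ellipse a_t = (r₁ + r₂)/2 = 3.104×10⁶ m.
At r₁: circular v_c1 = √(μ/r₁) = 1063 m/s; transfer-periapsis v_p = √[μ(2/r₁ − 1/a_t)] = 1304 m/s.
Δv₁ = v_p − v_c1 = 241.2 m/s.
At r₂: circular v_c2 = √(μ/r₂) = 609.5 m/s; transfer-apoapsis v_a = √[μ(2/r₂ − 1/a_t)] = 428.7 m/s.
Δv₂ = v_c2 − v_a = 180.8 m/s.
Total Δv = Δv₁ + Δv₂ = 422.0 m/s.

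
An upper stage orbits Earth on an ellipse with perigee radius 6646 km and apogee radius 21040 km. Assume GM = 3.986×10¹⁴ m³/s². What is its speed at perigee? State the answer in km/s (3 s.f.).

Semi-major axis a = (r_p + r_a)/2 = 13843 km = 1.384×10⁷ m.
Vis-viva: v² = μ(2/r − 1/a) = 3.986×10¹⁴ × (3.009×10⁻⁷ − 7.224×10⁻⁸) = 9.116×10⁷ m²/s².
v = 9548 m/s = 9.548 km/s.

v ≈ 9.55 km/s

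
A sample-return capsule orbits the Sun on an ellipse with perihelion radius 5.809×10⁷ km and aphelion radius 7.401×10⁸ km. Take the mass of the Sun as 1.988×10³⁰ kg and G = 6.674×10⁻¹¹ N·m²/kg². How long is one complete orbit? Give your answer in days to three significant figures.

μ = GM = 6.674×10⁻¹¹ × 1.988×10³⁰ = 1.327×10²⁰ m³/s².
Semi-major axis a = (r_p + r_a)/2 = (5.8090×10⁷ + 7.4010×10⁸)/2 = 3.9910×10⁸ km = 3.991×10¹¹ m.
By Kepler's third law T = 2π√(a³/μ) = 2π × 2.189×10⁷ = 1.375×10⁸ s.
= 1592 days.

T ≈ 1590 days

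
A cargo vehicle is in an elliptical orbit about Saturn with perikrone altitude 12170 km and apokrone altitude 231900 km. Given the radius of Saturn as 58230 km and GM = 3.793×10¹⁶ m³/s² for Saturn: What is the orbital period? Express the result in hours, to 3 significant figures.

r_p = 58230 + 12170 = 70400 km = 7.0400×10⁷ m.
r_a = 58230 + 231900 = 290130 km = 2.9013×10⁸ m.
Semi-major axis a = (r_p + r_a)/2 = (70400 + 2.9013×10⁵)/2 = 1.8026×10⁵ km = 1.803×10⁸ m.
By Kepler's third law T = 2π√(a³/μ) = 2π × 1.243×10⁴ = 7.808×10⁴ s.
= 21.69 hours.

T ≈ 21.7 hours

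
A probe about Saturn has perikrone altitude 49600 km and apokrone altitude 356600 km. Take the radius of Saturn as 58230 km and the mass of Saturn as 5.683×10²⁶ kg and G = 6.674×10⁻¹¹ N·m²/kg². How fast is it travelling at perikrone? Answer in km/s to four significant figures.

μ = GM = 6.674×10⁻¹¹ × 5.683×10²⁶ = 3.793×10¹⁶ m³/s².
r_p = 58230 + 49600 = 107830 km = 1.0783×10⁸ m.
r_a = 58230 + 356600 = 414830 km = 4.1483×10⁸ m.
Semi-major axis a = (r_p + r_a)/2 = 2.6133×10⁵ km = 2.613×10⁸ m.
Vis-viva: v² = μ(2/r − 1/a) = 3.793×10¹⁶ × (1.855×10⁻⁸ − 3.827×10⁻⁹) = 5.583×10⁸ m²/s².
v = 23630 m/s = 23.63 km/s.

v ≈ 23.63 km/s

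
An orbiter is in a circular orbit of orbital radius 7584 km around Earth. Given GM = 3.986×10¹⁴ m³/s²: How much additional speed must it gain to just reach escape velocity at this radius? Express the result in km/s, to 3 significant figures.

r = 7584 km = 7.584×10⁶ m.
Circular speed v_c = √(μ/r) = 7250 m/s.
Escape speed v_esc = √(2μ/r) = √2 × v_c = 10250 m/s.
Δv = v_esc − v_c = 3003 m/s = 3.003 km/s.

Δv ≈ 3.00 km/s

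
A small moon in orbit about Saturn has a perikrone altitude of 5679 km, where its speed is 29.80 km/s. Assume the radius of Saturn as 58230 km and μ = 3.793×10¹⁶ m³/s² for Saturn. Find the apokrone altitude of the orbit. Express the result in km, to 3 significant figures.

r_p = 58230 + 5679 = 63909 km = 6.391×10⁷ m.
Specific energy ε = v²/2 − μ/r = -1.495×10⁸ J/kg, so a = −μ/(2ε) = 1.269×10⁸ m.
The apsides satisfy r_p + r_a = 2a, so the apokrone radius is 2a − r_p = 1.898×10⁸ m = 1.8984×10⁵ km.
Apokrone altitude = 1.8984×10⁵ − 58230 = 1.3161×10⁵ km.

apokrone altitude ≈ 1.32×10⁵ km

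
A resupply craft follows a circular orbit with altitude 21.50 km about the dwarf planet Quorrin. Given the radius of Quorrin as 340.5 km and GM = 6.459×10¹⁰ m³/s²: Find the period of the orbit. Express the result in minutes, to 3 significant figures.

r = 340.5 + 21.50 = 362.00 km = 3.6200×10⁵ m.
Kepler's third law: T = 2π√(r³/μ) = 2π√((3.620×10⁵)³ / 6.459×10¹⁰).
r³/μ = 7.344×10⁵ s², so T = 2π × 8.570×10² = 5.385×10³ s.
Converting: 5.385×10³ s ÷ 60.00 = 89.74 minutes.

T ≈ 89.7 minutes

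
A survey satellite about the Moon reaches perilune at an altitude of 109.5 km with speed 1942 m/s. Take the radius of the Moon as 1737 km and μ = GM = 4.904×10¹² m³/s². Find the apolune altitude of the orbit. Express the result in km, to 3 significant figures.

apolune altitude ≈ 2780 km

r_p = 1737 + 109.5 = 1846.5 km = 1.846×10⁶ m.
Specific energy ε = v²/2 − μ/r = -7.702×10⁵ J/kg, so a = −μ/(2ε) = 3.184×10⁶ m.
The apsides satisfy r_p + r_a = 2a, so the apolune radius is 2a − r_p = 4.521×10⁶ m = 4521.1 km.
Apolune altitude = 4521.1 − 1737 = 2784.1 km.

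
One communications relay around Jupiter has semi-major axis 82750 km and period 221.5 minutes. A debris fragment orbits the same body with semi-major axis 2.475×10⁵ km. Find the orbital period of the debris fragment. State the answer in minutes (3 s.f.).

Kepler's third law: T² ∝ a³, so T₂ = T₁ (a₂/a₁)^(3/2).
a₂/a₁ = 2.991, (a₂/a₁)^(3/2) = 5.173.
T₂ = 221.5 × 5.173 = 1146 minutes.

T₂ ≈ 1150 minutes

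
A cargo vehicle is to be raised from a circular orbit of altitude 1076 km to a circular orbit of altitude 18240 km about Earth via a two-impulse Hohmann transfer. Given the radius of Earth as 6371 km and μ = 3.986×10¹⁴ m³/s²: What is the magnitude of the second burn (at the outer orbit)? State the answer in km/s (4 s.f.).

Δv ≈ 1.281 km/s

r₁ = 6371 + 1076 = 7447.0 km = 7.4470×10⁶ m.
r₂ = 6371 + 18240 = 24611 km = 2.4611×10⁷ m.
Transfer ellipse a_t = (r₁ + r₂)/2 = 1.603×10⁷ m.
At r₁: circular v_c1 = √(μ/r₁) = 7316 m/s; transfer-perigee v_p = √[μ(2/r₁ − 1/a_t)] = 9065 m/s.
At r₂: circular v_c2 = √(μ/r₂) = 4024 m/s; transfer-apogee v_a = √[μ(2/r₂ − 1/a_t)] = 2743 m/s.
Δv₂ = v_c2 − v_a = 1281 m/s.
= 1.281 km/s.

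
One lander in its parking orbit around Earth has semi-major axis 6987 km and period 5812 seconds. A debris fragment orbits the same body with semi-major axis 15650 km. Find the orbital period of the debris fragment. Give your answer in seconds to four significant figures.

Kepler's third law: T² ∝ a³, so T₂ = T₁ (a₂/a₁)^(3/2).
a₂/a₁ = 2.240, (a₂/a₁)^(3/2) = 3.352.
T₂ = 5812 × 3.352 = 19480 seconds.

T₂ ≈ 19480 seconds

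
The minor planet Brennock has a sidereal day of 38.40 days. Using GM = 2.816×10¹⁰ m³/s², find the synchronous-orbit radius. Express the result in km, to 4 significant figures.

T = 38.40 days = 3.318×10⁶ s.
A synchronous orbit has period T, so by Kepler's third law a = (μT²/4π²)^(1/3).
μT²/4π² = 2.816×10¹⁰ × (3.318×10⁶)² / 39.48 = 7.852×10²¹ m³.
a = 1.988×10⁷ m = 19876 km.

r_sync ≈ 19880 km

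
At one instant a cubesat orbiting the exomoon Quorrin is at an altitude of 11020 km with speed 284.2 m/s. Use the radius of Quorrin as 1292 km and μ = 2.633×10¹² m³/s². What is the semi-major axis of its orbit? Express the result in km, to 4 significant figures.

a ≈ 7589 km

r = 1292 + 11020 = 12312 km = 1.231×10⁷ m.
Vis-viva rearranged: 1/a = 2/r − v²/μ = 1.624×10⁻⁷ − 3.068×10⁻⁸ = 1.318×10⁻⁷ m⁻¹.
a = 7.589×10⁶ m = 7589.1 km.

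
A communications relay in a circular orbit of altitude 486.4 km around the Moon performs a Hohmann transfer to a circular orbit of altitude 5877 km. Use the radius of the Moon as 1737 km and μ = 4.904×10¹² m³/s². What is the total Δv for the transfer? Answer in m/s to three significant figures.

Δv_total ≈ 626 m/s

r₁ = 1737 + 486.4 = 2223.4 km = 2.2234×10⁶ m.
r₂ = 1737 + 5877 = 7614.0 km = 7.6140×10⁶ m.
Transfer ellipse a_t = (r₁ + r₂)/2 = 4.919×10⁶ m.
At r₁: circular v_c1 = √(μ/r₁) = 1485 m/s; transfer-perilune v_p = √[μ(2/r₁ − 1/a_t)] = 1848 m/s.
Δv₁ = v_p − v_c1 = 362.6 m/s.
At r₂: circular v_c2 = √(μ/r₂) = 802.5 m/s; transfer-apolune v_a = √[μ(2/r₂ − 1/a_t)] = 539.6 m/s.
Δv₂ = v_c2 − v_a = 263.0 m/s.
Total Δv = Δv₁ + Δv₂ = 625.6 m/s.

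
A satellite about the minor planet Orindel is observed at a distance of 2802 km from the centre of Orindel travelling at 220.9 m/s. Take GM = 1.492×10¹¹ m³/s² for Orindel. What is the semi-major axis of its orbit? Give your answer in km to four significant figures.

a ≈ 2586 km

r = 2.802×10⁶ m.
Vis-viva rearranged: 1/a = 2/r − v²/μ = 7.138×10⁻⁷ − 3.271×10⁻⁷ = 3.867×10⁻⁷ m⁻¹.
a = 2.586×10⁶ m = 2585.9 km.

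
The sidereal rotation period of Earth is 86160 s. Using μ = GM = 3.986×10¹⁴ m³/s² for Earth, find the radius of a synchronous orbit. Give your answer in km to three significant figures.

r_sync ≈ 42200 km

A synchronous orbit has period T, so by Kepler's third law a = (μT²/4π²)^(1/3).
μT²/4π² = 3.986×10¹⁴ × (8.616×10⁴)² / 39.48 = 7.495×10²² m³.
a = 4.216×10⁷ m = 42163 km.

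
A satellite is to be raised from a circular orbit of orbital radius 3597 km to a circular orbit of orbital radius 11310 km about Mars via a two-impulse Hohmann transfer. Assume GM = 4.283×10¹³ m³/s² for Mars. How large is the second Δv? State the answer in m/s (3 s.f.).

r₁ = 3597 km = 3.597×10⁶ m.
r₂ = 11310 km = 1.131×10⁷ m.
Transfer ellipse a_t = (r₁ + r₂)/2 = 7.454×10⁶ m.
At r₁: circular v_c1 = √(μ/r₁) = 3451 m/s; transfer-periapsis v_p = √[μ(2/r₁ − 1/a_t)] = 4251 m/s.
At r₂: circular v_c2 = √(μ/r₂) = 1946 m/s; transfer-apoapsis v_a = √[μ(2/r₂ − 1/a_t)] = 1352 m/s.
Δv₂ = v_c2 − v_a = 594.1 m/s.

Δv ≈ 594 m/s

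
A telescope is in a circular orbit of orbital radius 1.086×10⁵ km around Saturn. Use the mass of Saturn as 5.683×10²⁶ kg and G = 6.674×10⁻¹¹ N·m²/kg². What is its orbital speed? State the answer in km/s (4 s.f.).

v ≈ 18.69 km/s

μ = GM = 6.674×10⁻¹¹ × 5.683×10²⁶ = 3.793×10¹⁶ m³/s².
r = 1.086×10⁵ km = 1.086×10⁸ m.
For a circular orbit v = √(μ/r) = √(3.793×10¹⁶ / 1.086×10⁸) = √(3.492×10⁸) = 18690 m/s.
That is 18.69 km/s.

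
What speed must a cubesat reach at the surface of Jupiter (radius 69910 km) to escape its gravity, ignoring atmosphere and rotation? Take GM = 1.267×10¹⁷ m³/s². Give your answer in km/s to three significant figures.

v_esc ≈ 60.2 km/s

r = R = 6.991×10⁷ m.
Escape speed v_esc = √(2μ/r) = √(2 × 1.267×10¹⁷ / 6.991×10⁷) = √(3.625×10⁹) = 60210 m/s.
= 60.21 km/s.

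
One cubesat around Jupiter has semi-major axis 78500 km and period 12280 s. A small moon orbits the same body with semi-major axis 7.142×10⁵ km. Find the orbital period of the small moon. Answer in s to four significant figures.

Kepler's third law: T² ∝ a³, so T₂ = T₁ (a₂/a₁)^(3/2).
a₂/a₁ = 9.098, (a₂/a₁)^(3/2) = 27.44.
T₂ = 12280 × 27.44 = 3.370×10⁵ s.

T₂ ≈ 3.370×10⁵ s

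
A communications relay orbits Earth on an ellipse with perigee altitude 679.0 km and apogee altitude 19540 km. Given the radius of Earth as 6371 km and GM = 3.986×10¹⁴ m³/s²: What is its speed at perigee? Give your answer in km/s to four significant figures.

r_p = 6371 + 679.0 = 7050.0 km = 7.0500×10⁶ m.
r_a = 6371 + 19540 = 25911 km = 2.5911×10⁷ m.
Semi-major axis a = (r_p + r_a)/2 = 16480 km = 1.648×10⁷ m.
Vis-viva: v² = μ(2/r − 1/a) = 3.986×10¹⁴ × (2.837×10⁻⁷ − 6.068×10⁻⁸) = 8.889×10⁷ m²/s².
v = 9428 m/s = 9.428 km/s.

v ≈ 9.428 km/s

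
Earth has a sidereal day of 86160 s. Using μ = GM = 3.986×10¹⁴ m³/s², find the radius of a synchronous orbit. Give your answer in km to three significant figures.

A synchronous orbit has period T, so by Kepler's third law a = (μT²/4π²)^(1/3).
μT²/4π² = 3.986×10¹⁴ × (8.616×10⁴)² / 39.48 = 7.495×10²² m³.
a = 4.216×10⁷ m = 42163 km.

r_sync ≈ 42200 km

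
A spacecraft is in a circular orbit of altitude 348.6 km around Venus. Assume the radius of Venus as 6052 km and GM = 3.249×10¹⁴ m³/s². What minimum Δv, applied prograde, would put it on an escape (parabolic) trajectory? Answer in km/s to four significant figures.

r = 6052 + 348.6 = 6400.6 km = 6.4006×10⁶ m.
Circular speed v_c = √(μ/r) = 7125 m/s.
Escape speed v_esc = √(2μ/r) = √2 × v_c = 10080 m/s.
Δv = v_esc − v_c = 2951 m/s = 2.951 km/s.

Δv ≈ 2.951 km/s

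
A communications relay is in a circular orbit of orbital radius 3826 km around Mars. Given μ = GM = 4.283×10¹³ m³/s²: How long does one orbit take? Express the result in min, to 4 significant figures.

T ≈ 119.7 min

r = 3826 km = 3.826×10⁶ m.
Kepler's third law: T = 2π√(r³/μ) = 2π√((3.826×10⁶)³ / 4.283×10¹³).
r³/μ = 1.308×10⁶ s², so T = 2π × 1.144×10³ = 7.185×10³ s.
Converting: 7.185×10³ s ÷ 60.00 = 119.7 min.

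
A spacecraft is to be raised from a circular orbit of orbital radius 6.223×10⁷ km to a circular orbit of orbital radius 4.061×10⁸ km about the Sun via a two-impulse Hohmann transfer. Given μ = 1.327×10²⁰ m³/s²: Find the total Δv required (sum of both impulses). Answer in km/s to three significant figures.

r₁ = 6.223×10⁷ km = 6.223×10¹⁰ m.
r₂ = 4.061×10⁸ km = 4.061×10¹¹ m.
Transfer ellipse a_t = (r₁ + r₂)/2 = 2.342×10¹¹ m.
At r₁: circular v_c1 = √(μ/r₁) = 46180 m/s; transfer-perihelion v_p = √[μ(2/r₁ − 1/a_t)] = 60810 m/s.
Δv₁ = v_p − v_c1 = 14630 m/s.
At r₂: circular v_c2 = √(μ/r₂) = 18080 m/s; transfer-aphelion v_a = √[μ(2/r₂ − 1/a_t)] = 9319 m/s.
Δv₂ = v_c2 − v_a = 8758 m/s.
Total Δv = Δv₁ + Δv₂ = 23390 m/s = 23.39 km/s.

Δv_total ≈ 23.4 km/s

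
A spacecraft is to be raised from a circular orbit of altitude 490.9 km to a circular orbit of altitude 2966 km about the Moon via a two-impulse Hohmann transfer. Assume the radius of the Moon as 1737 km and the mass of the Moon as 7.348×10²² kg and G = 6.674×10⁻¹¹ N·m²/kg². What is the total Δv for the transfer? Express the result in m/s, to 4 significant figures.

Δv_total ≈ 447.1 m/s

μ = GM = 6.674×10⁻¹¹ × 7.348×10²² = 4.904×10¹² m³/s².
r₁ = 1737 + 490.9 = 2227.9 km = 2.2279×10⁶ m.
r₂ = 1737 + 2966 = 4703.0 km = 4.7030×10⁶ m.
Transfer ellipse a_t = (r₁ + r₂)/2 = 3.465×10⁶ m.
At r₁: circular v_c1 = √(μ/r₁) = 1484 m/s; transfer-perilune v_p = √[μ(2/r₁ − 1/a_t)] = 1728 m/s.
Δv₁ = v_p − v_c1 = 244.7 m/s.
At r₂: circular v_c2 = √(μ/r₂) = 1021 m/s; transfer-apolune v_a = √[μ(2/r₂ − 1/a_t)] = 818.8 m/s.
Δv₂ = v_c2 − v_a = 202.4 m/s.
Total Δv = Δv₁ + Δv₂ = 447.1 m/s.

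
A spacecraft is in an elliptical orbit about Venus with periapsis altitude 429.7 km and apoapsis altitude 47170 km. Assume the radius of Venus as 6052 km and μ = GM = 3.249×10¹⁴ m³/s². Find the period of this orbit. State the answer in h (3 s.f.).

r_p = 6052 + 429.7 = 6481.7 km = 6.4817×10⁶ m.
r_a = 6052 + 47170 = 53222 km = 5.3222×10⁷ m.
Semi-major axis a = (r_p + r_a)/2 = (6481.7 + 53222)/2 = 29852 km = 2.985×10⁷ m.
By Kepler's third law T = 2π√(a³/μ) = 2π × 9.049×10³ = 5.685×10⁴ s.
= 15.79 h.

T ≈ 15.8 h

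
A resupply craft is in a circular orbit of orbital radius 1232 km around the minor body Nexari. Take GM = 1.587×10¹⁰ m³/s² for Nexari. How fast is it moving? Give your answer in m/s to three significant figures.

r = 1232 km = 1.232×10⁶ m.
For a circular orbit v = √(μ/r) = √(1.587×10¹⁰ / 1.232×10⁶) = √(1.288×10⁴) = 113.5 m/s.

v ≈ 113 m/s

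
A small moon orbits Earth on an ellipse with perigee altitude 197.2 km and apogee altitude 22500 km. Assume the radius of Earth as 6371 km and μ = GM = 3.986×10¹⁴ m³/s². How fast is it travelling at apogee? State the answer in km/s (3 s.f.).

r_p = 6371 + 197.2 = 6568.2 km = 6.5682×10⁶ m.
r_a = 6371 + 22500 = 28871 km = 2.8871×10⁷ m.
Semi-major axis a = (r_p + r_a)/2 = 17720 km = 1.772×10⁷ m.
Vis-viva: v² = μ(2/r − 1/a) = 3.986×10¹⁴ × (6.927×10⁻⁸ − 5.643×10⁻⁸) = 5.118×10⁶ m²/s².
v = 2262 m/s = 2.262 km/s.

v ≈ 2.26 km/s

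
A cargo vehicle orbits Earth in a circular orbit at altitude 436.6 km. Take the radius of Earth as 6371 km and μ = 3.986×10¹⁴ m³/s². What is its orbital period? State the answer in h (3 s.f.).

T ≈ 1.55 h

r = 6371 + 436.6 = 6807.6 km = 6.8076×10⁶ m.
Kepler's third law: T = 2π√(r³/μ) = 2π√((6.808×10⁶)³ / 3.986×10¹⁴).
r³/μ = 7.915×10⁵ s², so T = 2π × 8.897×10² = 5.590×10³ s.
Converting: 5.590×10³ s ÷ 3600 = 1.553 h.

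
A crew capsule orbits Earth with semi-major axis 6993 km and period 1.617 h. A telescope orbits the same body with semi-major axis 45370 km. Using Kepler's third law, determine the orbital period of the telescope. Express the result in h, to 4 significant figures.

T₂ ≈ 26.72 h

Kepler's third law: T² ∝ a³, so T₂ = T₁ (a₂/a₁)^(3/2).
a₂/a₁ = 6.488, (a₂/a₁)^(3/2) = 16.53.
T₂ = 1.617 × 16.53 = 26.72 h.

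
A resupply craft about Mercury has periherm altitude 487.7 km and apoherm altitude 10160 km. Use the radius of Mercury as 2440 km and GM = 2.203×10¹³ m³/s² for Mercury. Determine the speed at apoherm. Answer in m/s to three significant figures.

v ≈ 812 m/s

r_p = 2440 + 487.7 = 2927.7 km = 2.9277×10⁶ m.
r_a = 2440 + 10160 = 12600 km = 1.2600×10⁷ m.
Semi-major axis a = (r_p + r_a)/2 = 7763.9 km = 7.764×10⁶ m.
Vis-viva: v² = μ(2/r − 1/a) = 2.203×10¹³ × (1.587×10⁻⁷ − 1.288×10⁻⁷) = 6.593×10⁵ m²/s².
v = 812.0 m/s.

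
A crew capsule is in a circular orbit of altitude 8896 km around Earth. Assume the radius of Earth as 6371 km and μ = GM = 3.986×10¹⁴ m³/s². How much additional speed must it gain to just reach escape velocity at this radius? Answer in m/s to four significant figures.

Δv ≈ 2116 m/s

r = 6371 + 8896 = 15267 km = 1.5267×10⁷ m.
Circular speed v_c = √(μ/r) = 5110 m/s.
Escape speed v_esc = √(2μ/r) = √2 × v_c = 7226 m/s.
Δv = v_esc − v_c = 2116 m/s.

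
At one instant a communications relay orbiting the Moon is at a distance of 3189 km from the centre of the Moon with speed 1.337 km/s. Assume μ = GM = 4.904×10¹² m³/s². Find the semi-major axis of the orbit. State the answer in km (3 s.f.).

a ≈ 3810 km

r = 3.189×10⁶ m.
Specific orbital energy ε = v²/2 − μ/r = (1337)²/2 − 4.904×10¹²/3.189×10⁶ = -6.440×10⁵ J/kg.
Since ε = −μ/(2a), a = −μ/(2ε) = 3.807×10⁶ m = 3807.4 km.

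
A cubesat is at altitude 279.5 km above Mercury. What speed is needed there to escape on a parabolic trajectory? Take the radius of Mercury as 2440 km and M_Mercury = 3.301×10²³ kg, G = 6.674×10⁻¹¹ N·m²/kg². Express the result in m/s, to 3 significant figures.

v_esc ≈ 4030 m/s

μ = GM = 6.674×10⁻¹¹ × 3.301×10²³ = 2.203×10¹³ m³/s².
r = 2440 + 279.5 = 2719.5 km = 2.7195×10⁶ m.
Escape speed v_esc = √(2μ/r) = √(2 × 2.203×10¹³ / 2.720×10⁶) = √(1.620×10⁷) = 4025 m/s.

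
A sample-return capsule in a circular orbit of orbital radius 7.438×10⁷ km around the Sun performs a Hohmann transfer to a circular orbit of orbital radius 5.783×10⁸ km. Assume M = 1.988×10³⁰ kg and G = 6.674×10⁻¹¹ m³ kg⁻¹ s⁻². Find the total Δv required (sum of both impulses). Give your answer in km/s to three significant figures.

μ = GM = 6.674×10⁻¹¹ × 1.988×10³⁰ = 1.327×10²⁰ m³/s².
r₁ = 7.438×10⁷ km = 7.438×10¹⁰ m.
r₂ = 5.783×10⁸ km = 5.783×10¹¹ m.
Transfer ellipse a_t = (r₁ + r₂)/2 = 3.263×10¹¹ m.
At r₁: circular v_c1 = √(μ/r₁) = 42240 m/s; transfer-perihelion v_p = √[μ(2/r₁ − 1/a_t)] = 56220 m/s.
Δv₁ = v_p − v_c1 = 13990 m/s.
At r₂: circular v_c2 = √(μ/r₂) = 15150 m/s; transfer-aphelion v_a = √[μ(2/r₂ − 1/a_t)] = 7231 m/s.
Δv₂ = v_c2 − v_a = 7916 m/s.
Total Δv = Δv₁ + Δv₂ = 21900 m/s = 21.90 km/s.

Δv_total ≈ 21.9 km/s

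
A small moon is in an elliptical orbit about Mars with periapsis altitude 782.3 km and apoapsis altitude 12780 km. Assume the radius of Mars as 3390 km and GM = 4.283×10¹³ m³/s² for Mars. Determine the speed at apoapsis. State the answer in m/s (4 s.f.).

r_p = 3390 + 782.3 = 4172.3 km = 4.1723×10⁶ m.
r_a = 3390 + 12780 = 16170 km = 1.6170×10⁷ m.
Semi-major axis a = (r_p + r_a)/2 = 10171 km = 1.017×10⁷ m.
Vis-viva: v² = μ(2/r − 1/a) = 4.283×10¹³ × (1.237×10⁻⁷ − 9.832×10⁻⁸) = 1.087×10⁶ m²/s².
v = 1042 m/s.

v ≈ 1042 m/s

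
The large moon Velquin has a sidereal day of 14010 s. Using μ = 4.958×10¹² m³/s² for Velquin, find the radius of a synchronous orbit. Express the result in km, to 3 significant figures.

A synchronous orbit has period T, so by Kepler's third law a = (μT²/4π²)^(1/3).
μT²/4π² = 4.958×10¹² × (1.401×10⁴)² / 39.48 = 2.465×10¹⁹ m³.
a = 2.910×10⁶ m = 2910.3 km.

r_sync ≈ 2910 km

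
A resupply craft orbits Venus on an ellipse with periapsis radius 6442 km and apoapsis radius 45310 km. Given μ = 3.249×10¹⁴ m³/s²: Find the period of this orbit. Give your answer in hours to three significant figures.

T ≈ 12.7 hours

Semi-major axis a = (r_p + r_a)/2 = (6442.0 + 45310)/2 = 25876 km = 2.588×10⁷ m.
By Kepler's third law T = 2π√(a³/μ) = 2π × 7.302×10³ = 4.588×10⁴ s.
= 12.75 hours.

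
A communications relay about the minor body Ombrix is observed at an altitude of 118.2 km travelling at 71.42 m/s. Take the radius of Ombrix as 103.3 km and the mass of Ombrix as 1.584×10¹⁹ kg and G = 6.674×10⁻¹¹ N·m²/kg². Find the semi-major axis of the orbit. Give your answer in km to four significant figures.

a ≈ 237.8 km

μ = GM = 6.674×10⁻¹¹ × 1.584×10¹⁹ = 1.057×10⁹ m³/s².
r = 103.3 + 118.2 = 221.50 km = 2.215×10⁵ m.
Vis-viva rearranged: 1/a = 2/r − v²/μ = 9.029×10⁻⁶ − 4.825×10⁻⁶ = 4.204×10⁻⁶ m⁻¹.
a = 2.378×10⁵ m = 237.85 km.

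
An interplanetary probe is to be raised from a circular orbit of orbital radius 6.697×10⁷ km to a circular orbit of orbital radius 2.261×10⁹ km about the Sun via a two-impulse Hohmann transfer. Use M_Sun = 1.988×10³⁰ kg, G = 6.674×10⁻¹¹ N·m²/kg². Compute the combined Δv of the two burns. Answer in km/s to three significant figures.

μ = GM = 6.674×10⁻¹¹ × 1.988×10³⁰ = 1.327×10²⁰ m³/s².
r₁ = 6.697×10⁷ km = 6.697×10¹⁰ m.
r₂ = 2.261×10⁹ km = 2.261×10¹² m.
Transfer ellipse a_t = (r₁ + r₂)/2 = 1.164×10¹² m.
At r₁: circular v_c1 = √(μ/r₁) = 44510 m/s; transfer-perihelion v_p = √[μ(2/r₁ − 1/a_t)] = 62040 m/s.
Δv₁ = v_p − v_c1 = 17520 m/s.
At r₂: circular v_c2 = √(μ/r₂) = 7660 m/s; transfer-aphelion v_a = √[μ(2/r₂ − 1/a_t)] = 1837 m/s.
Δv₂ = v_c2 − v_a = 5823 m/s.
Total Δv = Δv₁ + Δv₂ = 23350 m/s = 23.35 km/s.

Δv_total ≈ 23.3 km/s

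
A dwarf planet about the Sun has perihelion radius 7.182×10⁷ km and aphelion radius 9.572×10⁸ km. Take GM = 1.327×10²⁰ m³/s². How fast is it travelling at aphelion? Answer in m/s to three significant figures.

Semi-major axis a = (r_p + r_a)/2 = 5.1451×10⁸ km = 5.145×10¹¹ m.
Vis-viva: v² = μ(2/r − 1/a) = 1.327×10²⁰ × (2.089×10⁻¹² − 1.944×10⁻¹²) = 1.935×10⁷ m²/s².
v = 4399 m/s.

v ≈ 4400 m/s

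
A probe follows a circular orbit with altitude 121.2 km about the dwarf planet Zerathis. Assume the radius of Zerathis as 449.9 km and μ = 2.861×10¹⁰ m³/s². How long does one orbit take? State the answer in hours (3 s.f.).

T ≈ 4.45 hours

r = 449.9 + 121.2 = 571.10 km = 5.7110×10⁵ m.
Kepler's third law: T = 2π√(r³/μ) = 2π√((5.711×10⁵)³ / 2.861×10¹⁰).
r³/μ = 6.511×10⁶ s², so T = 2π × 2.552×10³ = 1.603×10⁴ s.
Converting: 1.603×10⁴ s ÷ 3600 = 4.453 hours.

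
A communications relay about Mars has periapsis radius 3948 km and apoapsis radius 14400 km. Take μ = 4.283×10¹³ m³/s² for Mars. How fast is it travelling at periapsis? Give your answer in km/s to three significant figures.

v ≈ 4.13 km/s

Semi-major axis a = (r_p + r_a)/2 = 9174.0 km = 9.174×10⁶ m.
Vis-viva: v² = μ(2/r − 1/a) = 4.283×10¹³ × (5.066×10⁻⁷ − 1.090×10⁻⁷) = 1.703×10⁷ m²/s².
v = 4127 m/s = 4.127 km/s.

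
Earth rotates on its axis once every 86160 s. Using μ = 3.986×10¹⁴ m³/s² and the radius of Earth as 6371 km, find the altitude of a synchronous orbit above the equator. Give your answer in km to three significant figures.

A synchronous orbit has period T, so by Kepler's third law a = (μT²/4π²)^(1/3).
μT²/4π² = 3.986×10¹⁴ × (8.616×10⁴)² / 39.48 = 7.495×10²² m³.
a = 4.216×10⁷ m = 42163 km.
Altitude h = a − R = 42163 − 6371 = 35792 km.

h_sync ≈ 35800 km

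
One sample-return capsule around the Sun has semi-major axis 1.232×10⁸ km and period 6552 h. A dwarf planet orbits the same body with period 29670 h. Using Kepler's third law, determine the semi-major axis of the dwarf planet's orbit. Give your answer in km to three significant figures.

Kepler's third law: a³ ∝ T², so a₂ = a₁ (T₂/T₁)^(2/3).
T₂/T₁ = 4.528, (T₂/T₁)^(2/3) = 2.737.
a₂ = 1.232×10⁸ × 2.737 = 3.372×10⁸ km.

a₂ ≈ 3.37×10⁸ km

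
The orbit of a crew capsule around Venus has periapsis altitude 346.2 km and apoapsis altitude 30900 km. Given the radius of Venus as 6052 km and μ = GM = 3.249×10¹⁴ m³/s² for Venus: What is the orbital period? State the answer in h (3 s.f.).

r_p = 6052 + 346.2 = 6398.2 km = 6.3982×10⁶ m.
r_a = 6052 + 30900 = 36952 km = 3.6952×10⁷ m.
Semi-major axis a = (r_p + r_a)/2 = (6398.2 + 36952)/2 = 21675 km = 2.168×10⁷ m.
By Kepler's third law T = 2π√(a³/μ) = 2π × 5.598×10³ = 3.518×10⁴ s.
= 9.771 h.

T ≈ 9.77 h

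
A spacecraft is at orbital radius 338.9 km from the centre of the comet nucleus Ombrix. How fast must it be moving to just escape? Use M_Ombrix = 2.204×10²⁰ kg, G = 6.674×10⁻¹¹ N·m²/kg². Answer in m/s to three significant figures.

μ = GM = 6.674×10⁻¹¹ × 2.204×10²⁰ = 1.471×10¹⁰ m³/s².
r = 338.9 km = 3.389×10⁵ m.
Escape speed v_esc = √(2μ/r) = √(2 × 1.471×10¹⁰ / 3.389×10⁵) = √(8.681×10⁴) = 294.6 m/s.

v_esc ≈ 295 m/s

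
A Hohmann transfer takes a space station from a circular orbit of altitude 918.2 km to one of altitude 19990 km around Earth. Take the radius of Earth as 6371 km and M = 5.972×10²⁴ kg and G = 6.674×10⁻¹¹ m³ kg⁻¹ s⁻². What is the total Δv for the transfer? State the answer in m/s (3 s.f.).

μ = GM = 6.674×10⁻¹¹ × 5.972×10²⁴ = 3.986×10¹⁴ m³/s².
r₁ = 6371 + 918.2 = 7289.2 km = 7.2892×10⁶ m.
r₂ = 6371 + 19990 = 26361 km = 2.6361×10⁷ m.
Transfer ellipse a_t = (r₁ + r₂)/2 = 1.683×10⁷ m.
At r₁: circular v_c1 = √(μ/r₁) = 7395 m/s; transfer-perigee v_p = √[μ(2/r₁ − 1/a_t)] = 9256 m/s.
Δv₁ = v_p − v_c1 = 1861 m/s.
At r₂: circular v_c2 = √(μ/r₂) = 3888 m/s; transfer-apogee v_a = √[μ(2/r₂ − 1/a_t)] = 2559 m/s.
Δv₂ = v_c2 − v_a = 1329 m/s.
Total Δv = Δv₁ + Δv₂ = 3190 m/s.

Δv_total ≈ 3190 m/s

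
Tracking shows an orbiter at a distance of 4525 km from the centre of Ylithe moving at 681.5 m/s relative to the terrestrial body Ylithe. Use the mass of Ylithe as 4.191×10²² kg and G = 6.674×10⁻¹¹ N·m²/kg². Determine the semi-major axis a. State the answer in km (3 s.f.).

μ = GM = 6.674×10⁻¹¹ × 4.191×10²² = 2.797×10¹² m³/s².
r = 4.525×10⁶ m.
Specific orbital energy ε = v²/2 − μ/r = (681.5)²/2 − 2.797×10¹²/4.525×10⁶ = -3.859×10⁵ J/kg.
Since ε = −μ/(2a), a = −μ/(2ε) = 3.624×10⁶ m = 3623.9 km.

a ≈ 3620 km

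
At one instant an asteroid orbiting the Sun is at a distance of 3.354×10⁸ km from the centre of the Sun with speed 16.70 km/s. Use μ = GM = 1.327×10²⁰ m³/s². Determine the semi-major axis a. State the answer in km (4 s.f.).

r = 3.354×10¹¹ m.
Specific orbital energy ε = v²/2 − μ/r = (16700)²/2 − 1.327×10²⁰/3.354×10¹¹ = -2.562×10⁸ J/kg.
Since ε = −μ/(2a), a = −μ/(2ε) = 2.590×10¹¹ m = 2.5898×10⁸ km.

a ≈ 2.590×10⁸ km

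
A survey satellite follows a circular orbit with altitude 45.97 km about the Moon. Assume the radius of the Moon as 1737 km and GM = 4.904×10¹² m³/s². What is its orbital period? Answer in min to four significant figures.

T ≈ 112.6 min

r = 1737 + 45.97 = 1783.0 km = 1.7830×10⁶ m.
Kepler's third law: T = 2π√(r³/μ) = 2π√((1.783×10⁶)³ / 4.904×10¹²).
r³/μ = 1.156×10⁶ s², so T = 2π × 1.075×10³ = 6.755×10³ s.
Converting: 6.755×10³ s ÷ 60.00 = 112.6 min.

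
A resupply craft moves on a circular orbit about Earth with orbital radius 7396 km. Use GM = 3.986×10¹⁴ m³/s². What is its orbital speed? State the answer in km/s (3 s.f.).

v ≈ 7.34 km/s

r = 7396 km = 7.396×10⁶ m.
For a circular orbit v = √(μ/r) = √(3.986×10¹⁴ / 7.396×10⁶) = √(5.389×10⁷) = 7341 m/s.
That is 7.341 km/s.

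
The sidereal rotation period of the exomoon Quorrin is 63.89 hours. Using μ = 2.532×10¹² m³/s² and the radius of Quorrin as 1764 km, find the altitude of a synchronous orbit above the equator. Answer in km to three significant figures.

T = 63.89 hours = 2.300×10⁵ s.
A synchronous orbit has period T, so by Kepler's third law a = (μT²/4π²)^(1/3).
μT²/4π² = 2.532×10¹² × (2.300×10⁵)² / 39.48 = 3.393×10²¹ m³.
a = 1.503×10⁷ m = 15027 km.
Altitude h = a − R = 15027 − 1764 = 13263 km.

h_sync ≈ 13300 km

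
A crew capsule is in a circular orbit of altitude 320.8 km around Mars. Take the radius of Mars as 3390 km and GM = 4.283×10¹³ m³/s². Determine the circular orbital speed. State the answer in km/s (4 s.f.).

r = 3390 + 320.8 = 3710.8 km = 3.7108×10⁶ m.
For a circular orbit v = √(μ/r) = √(4.283×10¹³ / 3.711×10⁶) = √(1.154×10⁷) = 3397 m/s.
That is 3.397 km/s.

v ≈ 3.397 km/s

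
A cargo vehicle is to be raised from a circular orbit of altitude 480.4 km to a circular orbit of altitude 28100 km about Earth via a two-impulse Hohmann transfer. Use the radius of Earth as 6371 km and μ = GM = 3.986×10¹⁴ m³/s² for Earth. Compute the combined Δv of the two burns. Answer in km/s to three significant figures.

Δv_total ≈ 3.67 km/s

r₁ = 6371 + 480.4 = 6851.4 km = 6.8514×10⁶ m.
r₂ = 6371 + 28100 = 34471 km = 3.4471×10⁷ m.
Transfer ellipse a_t = (r₁ + r₂)/2 = 2.066×10⁷ m.
At r₁: circular v_c1 = √(μ/r₁) = 7627 m/s; transfer-perigee v_p = √[μ(2/r₁ − 1/a_t)] = 9852 m/s.
Δv₁ = v_p − v_c1 = 2225 m/s.
At r₂: circular v_c2 = √(μ/r₂) = 3400 m/s; transfer-apogee v_a = √[μ(2/r₂ − 1/a_t)] = 1958 m/s.
Δv₂ = v_c2 − v_a = 1442 m/s.
Total Δv = Δv₁ + Δv₂ = 3667 m/s = 3.667 km/s.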